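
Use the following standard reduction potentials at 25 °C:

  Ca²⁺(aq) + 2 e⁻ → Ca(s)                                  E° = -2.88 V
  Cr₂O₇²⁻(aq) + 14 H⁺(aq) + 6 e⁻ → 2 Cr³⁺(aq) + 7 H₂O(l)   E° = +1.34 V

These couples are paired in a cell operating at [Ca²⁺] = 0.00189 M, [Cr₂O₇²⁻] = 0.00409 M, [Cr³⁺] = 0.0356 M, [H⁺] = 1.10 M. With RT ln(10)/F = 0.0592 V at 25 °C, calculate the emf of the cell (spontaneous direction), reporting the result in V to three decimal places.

+4.311 V

Cr₂O₇²⁻/Cr³⁺ is the cathode (higher E°), Ca²⁺/Ca the anode: E°cell = +1.34 − (-2.88) = +4.22 V, n = 6.
Overall: Cr₂O₇²⁻(aq) + 14 H⁺(aq) + 3 Ca(s) → 2 Cr³⁺(aq) + 7 H₂O(l) + 3 Ca²⁺(aq)
Q = [Cr³⁺]^2·[Ca²⁺]^3 / ([Cr₂O₇²⁻]·[H⁺]^14); log Q = -9.259.
E = E° − (0.0592/n) log Q = +4.22 − (0.0592/6)(-9.259) = +4.311 V.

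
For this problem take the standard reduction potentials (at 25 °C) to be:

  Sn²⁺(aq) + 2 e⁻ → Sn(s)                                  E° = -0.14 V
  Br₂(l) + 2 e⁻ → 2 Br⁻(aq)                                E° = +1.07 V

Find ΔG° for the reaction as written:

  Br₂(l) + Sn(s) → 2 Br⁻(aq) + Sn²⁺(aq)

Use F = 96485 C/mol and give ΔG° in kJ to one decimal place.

-233.5 kJ

As written, Br₂/Br⁻ is reduced (cathode) and Sn²⁺/Sn is oxidised (anode), so E°cell = (+1.07) − (-0.14) = +1.21 V.
Balancing electrons gives n = 2.
ΔG° = −nFE° = −(2)(96485)(+1.21) = -233,494 J = -233.5 kJ.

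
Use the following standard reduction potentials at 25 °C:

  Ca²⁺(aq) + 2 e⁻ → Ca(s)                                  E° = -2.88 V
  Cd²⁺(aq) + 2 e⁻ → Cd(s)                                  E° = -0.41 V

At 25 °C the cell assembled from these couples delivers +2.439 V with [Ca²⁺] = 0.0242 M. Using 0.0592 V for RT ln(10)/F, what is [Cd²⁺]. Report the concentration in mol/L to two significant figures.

Cd²⁺/Cd is the cathode, Ca²⁺/Ca the anode: E°cell = +2.47 V, n = 2.
Overall reaction: Cd²⁺(aq) + Ca(s) → Cd(s) + Ca²⁺(aq); Q = [Ca²⁺]^1/[Cd²⁺]^1.
From E = E° − (0.0592/n) log Q: log Q = (E° − E)·n/0.0592 = (+2.47 − (+2.439))·2/0.0592 = 1.0473.
So 1·log[Cd²⁺] = 1·log(0.0242) − log Q = -1.6162 − (1.0473) = -2.6635; [Cd²⁺] = 10^(-2.6635) ≈ 0.0022 M.

0.0022 M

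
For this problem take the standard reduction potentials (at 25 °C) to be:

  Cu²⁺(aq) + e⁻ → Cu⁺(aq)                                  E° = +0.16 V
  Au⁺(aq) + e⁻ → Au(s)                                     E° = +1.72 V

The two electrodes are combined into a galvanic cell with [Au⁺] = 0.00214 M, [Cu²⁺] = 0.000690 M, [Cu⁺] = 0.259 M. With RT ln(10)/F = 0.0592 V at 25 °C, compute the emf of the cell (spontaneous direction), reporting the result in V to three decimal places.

+1.554 V

Au⁺/Au is the cathode (higher E°), Cu²⁺/Cu⁺ the anode: E°cell = +1.72 − (+0.16) = +1.56 V, n = 1.
Overall: Au⁺(aq) + Cu⁺(aq) → Au(s) + Cu²⁺(aq)
Q = [Cu²⁺] / ([Au⁺]·[Cu⁺]); log Q = 0.095.
E = E° − (0.0592/n) log Q = +1.56 − (0.0592/1)(0.095) = +1.554 V.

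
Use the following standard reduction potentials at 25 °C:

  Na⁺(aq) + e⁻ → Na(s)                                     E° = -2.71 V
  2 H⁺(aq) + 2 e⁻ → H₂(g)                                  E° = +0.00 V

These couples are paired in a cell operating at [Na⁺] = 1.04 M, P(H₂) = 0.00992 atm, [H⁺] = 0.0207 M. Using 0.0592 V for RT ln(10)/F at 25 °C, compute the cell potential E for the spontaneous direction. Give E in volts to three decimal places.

H⁺/H₂ is the cathode (higher E°), Na⁺/Na the anode: E°cell = +0.00 − (-2.71) = +2.71 V, n = 2.
Overall: 2 H⁺(aq) + 2 Na(s) → H₂(g) + 2 Na⁺(aq)
Q = P(H₂)·[Na⁺]^2 / ([H⁺]^2); log Q = 1.399.
E = E° − (0.0592/n) log Q = +2.71 − (0.0592/2)(1.399) = +2.669 V.

+2.669 V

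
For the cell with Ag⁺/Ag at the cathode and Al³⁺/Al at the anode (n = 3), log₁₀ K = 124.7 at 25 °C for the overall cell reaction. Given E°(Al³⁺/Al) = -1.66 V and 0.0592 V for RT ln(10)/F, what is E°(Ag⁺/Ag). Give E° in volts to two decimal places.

E°cell = (0.0592/n)·log K = (0.0592/3)(124.7) = +2.461 V.
Since Ag⁺/Ag is the cathode and Al³⁺/Al the anode, E°cell = E°(Ag⁺/Ag) − E°(Al³⁺/Al).
So E°(Ag⁺/Ag) = E°cell + E°(Al³⁺/Al) = +2.461 + (-1.66) = +0.80 V.

+0.80 V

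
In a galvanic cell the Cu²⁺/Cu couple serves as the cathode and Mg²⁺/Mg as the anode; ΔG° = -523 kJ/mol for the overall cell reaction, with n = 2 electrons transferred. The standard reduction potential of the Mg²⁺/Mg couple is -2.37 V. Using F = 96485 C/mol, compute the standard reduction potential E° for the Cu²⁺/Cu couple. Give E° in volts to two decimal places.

+0.34 V

E°cell = −ΔG°/(nF) = −(-523×10³)/((2)(96485)) = +2.710 V.
Since Cu²⁺/Cu is the cathode and Mg²⁺/Mg the anode, E°cell = E°(Cu²⁺/Cu) − E°(Mg²⁺/Mg).
So E°(Cu²⁺/Cu) = E°cell + E°(Mg²⁺/Mg) = +2.710 + (-2.37) = +0.34 V.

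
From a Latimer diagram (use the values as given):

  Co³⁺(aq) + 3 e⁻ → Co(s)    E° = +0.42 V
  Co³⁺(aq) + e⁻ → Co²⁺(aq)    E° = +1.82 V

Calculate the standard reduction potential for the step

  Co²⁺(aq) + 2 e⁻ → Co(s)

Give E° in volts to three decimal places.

-0.280 V

Sequential free energies add, so n₃E°₃ = n₁E°₁ + n₂E°₂.
With n₃ = 3, and the known step contributing 1×(+1.82) V, the unknown satisfies 2·E° = 3×(+0.42) − 1×(+1.82) = -0.560.
E° = -0.560 / 2 = -0.280 V.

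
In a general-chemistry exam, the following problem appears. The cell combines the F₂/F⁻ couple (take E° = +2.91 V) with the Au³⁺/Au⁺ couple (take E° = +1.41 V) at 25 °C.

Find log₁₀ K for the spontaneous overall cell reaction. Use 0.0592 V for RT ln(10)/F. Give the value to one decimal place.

50.7

Cathode: F₂/F⁻; anode: Au³⁺/Au⁺. E°cell = +1.50 V, n = 2.
log K = nE°cell / 0.0592 = (2)(+1.50) / 0.0592 = 50.7.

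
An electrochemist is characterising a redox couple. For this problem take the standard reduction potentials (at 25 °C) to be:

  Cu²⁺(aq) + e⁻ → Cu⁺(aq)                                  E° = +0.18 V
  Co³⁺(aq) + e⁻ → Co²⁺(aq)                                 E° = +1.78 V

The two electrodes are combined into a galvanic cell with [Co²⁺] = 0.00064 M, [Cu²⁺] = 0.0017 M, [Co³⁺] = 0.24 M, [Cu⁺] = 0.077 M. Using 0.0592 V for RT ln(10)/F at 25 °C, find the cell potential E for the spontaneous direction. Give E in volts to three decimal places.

Co³⁺/Co²⁺ is the cathode (higher E°), Cu²⁺/Cu⁺ the anode: E°cell = +1.78 − (+0.18) = +1.60 V, n = 1.
Overall: Co³⁺(aq) + Cu⁺(aq) → Co²⁺(aq) + Cu²⁺(aq)
Q = [Co²⁺]·[Cu²⁺] / ([Co³⁺]·[Cu⁺]); log Q = -4.230.
E = E° − (0.0592/n) log Q = +1.60 − (0.0592/1)(-4.230) = +1.850 V.

+1.850 V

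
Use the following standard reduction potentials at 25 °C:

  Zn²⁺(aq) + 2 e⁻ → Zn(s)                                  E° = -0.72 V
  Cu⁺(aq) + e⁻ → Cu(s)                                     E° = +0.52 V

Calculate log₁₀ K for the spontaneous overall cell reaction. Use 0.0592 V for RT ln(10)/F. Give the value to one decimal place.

Cathode: Cu⁺/Cu; anode: Zn²⁺/Zn. E°cell = +1.24 V, n = 2.
log K = nE°cell / 0.0592 = (2)(+1.24) / 0.0592 = 41.9.

41.9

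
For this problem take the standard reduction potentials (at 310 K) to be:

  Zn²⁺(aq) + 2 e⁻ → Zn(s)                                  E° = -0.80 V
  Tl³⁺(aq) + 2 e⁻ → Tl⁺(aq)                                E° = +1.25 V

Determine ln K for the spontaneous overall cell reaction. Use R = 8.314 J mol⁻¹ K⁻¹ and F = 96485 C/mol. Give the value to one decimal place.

153.5

Cathode: Tl³⁺/Tl⁺; anode: Zn²⁺/Zn. E°cell = (+1.25) − (-0.80) = +2.05 V, with n = 2.
ΔG° = −nFE° = −RT ln K, so ln K = nFE°/(RT) = (2)(96485)(+2.05) / ((8.314)(310)) = 153.487.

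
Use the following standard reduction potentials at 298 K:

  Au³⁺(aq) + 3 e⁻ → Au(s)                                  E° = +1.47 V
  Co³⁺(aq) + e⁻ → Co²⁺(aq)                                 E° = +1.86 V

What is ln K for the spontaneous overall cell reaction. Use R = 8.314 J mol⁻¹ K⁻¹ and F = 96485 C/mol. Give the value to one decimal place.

Cathode: Co³⁺/Co²⁺; anode: Au³⁺/Au. E°cell = (+1.86) − (+1.47) = +0.39 V, with n = 3.
ΔG° = −nFE° = −RT ln K, so ln K = nFE°/(RT) = (3)(96485)(+0.39) / ((8.314)(298)) = 45.564.

45.6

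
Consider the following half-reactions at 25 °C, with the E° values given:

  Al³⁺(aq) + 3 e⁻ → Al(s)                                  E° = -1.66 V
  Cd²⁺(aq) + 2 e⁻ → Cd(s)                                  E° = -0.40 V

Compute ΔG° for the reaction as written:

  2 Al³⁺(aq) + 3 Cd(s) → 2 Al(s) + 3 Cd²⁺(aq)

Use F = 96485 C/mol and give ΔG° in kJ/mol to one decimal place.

+729.4 kJ/mol

As written, Al³⁺/Al is reduced (cathode) and Cd²⁺/Cd is oxidised (anode), so E°cell = (-1.66) − (-0.40) = -1.26 V.
Balancing electrons gives n = 6.
ΔG° = −nFE° = −(6)(96485)(-1.26) = 729,427 J = +729.4 kJ/mol.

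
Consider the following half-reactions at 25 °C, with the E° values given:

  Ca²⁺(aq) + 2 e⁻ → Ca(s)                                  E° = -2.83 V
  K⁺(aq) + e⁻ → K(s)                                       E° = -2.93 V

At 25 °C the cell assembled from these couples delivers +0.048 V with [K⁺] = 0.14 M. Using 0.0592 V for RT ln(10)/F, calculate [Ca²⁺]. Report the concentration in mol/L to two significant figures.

0.00034 M

Ca²⁺/Ca is the cathode, K⁺/K the anode: E°cell = +0.10 V, n = 2.
Overall reaction: Ca²⁺(aq) + 2 K(s) → Ca(s) + 2 K⁺(aq); Q = [K⁺]^2/[Ca²⁺]^1.
From E = E° − (0.0592/n) log Q: log Q = (E° − E)·n/0.0592 = (+0.10 − (+0.048))·2/0.0592 = 1.7568.
So 1·log[Ca²⁺] = 2·log(0.14) − log Q = -1.7077 − (1.7568) = -3.4645; [Ca²⁺] = 10^(-3.4645) ≈ 0.00034 M.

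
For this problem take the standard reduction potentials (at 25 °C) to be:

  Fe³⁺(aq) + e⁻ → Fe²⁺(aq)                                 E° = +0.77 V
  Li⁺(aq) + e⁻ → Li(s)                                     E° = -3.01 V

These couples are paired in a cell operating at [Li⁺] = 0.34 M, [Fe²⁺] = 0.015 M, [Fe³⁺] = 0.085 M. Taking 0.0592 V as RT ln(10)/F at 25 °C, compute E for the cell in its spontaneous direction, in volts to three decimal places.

+3.852 V

Fe³⁺/Fe²⁺ is the cathode (higher E°), Li⁺/Li the anode: E°cell = +0.77 − (-3.01) = +3.78 V, n = 1.
Overall: Fe³⁺(aq) + Li(s) → Fe²⁺(aq) + Li⁺(aq)
Q = [Fe²⁺]·[Li⁺] / ([Fe³⁺]); log Q = -1.222.
E = E° − (0.0592/n) log Q = +3.78 − (0.0592/1)(-1.222) = +3.852 V.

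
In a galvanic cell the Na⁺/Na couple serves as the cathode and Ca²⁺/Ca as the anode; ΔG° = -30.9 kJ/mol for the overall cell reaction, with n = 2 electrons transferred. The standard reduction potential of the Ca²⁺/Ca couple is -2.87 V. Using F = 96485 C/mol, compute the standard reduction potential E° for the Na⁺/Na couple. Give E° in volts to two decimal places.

-2.71 V

E°cell = −ΔG°/(nF) = −(-30.9×10³)/((2)(96485)) = +0.160 V.
Since Na⁺/Na is the cathode and Ca²⁺/Ca the anode, E°cell = E°(Na⁺/Na) − E°(Ca²⁺/Ca).
So E°(Na⁺/Na) = E°cell + E°(Ca²⁺/Ca) = +0.160 + (-2.87) = -2.71 V.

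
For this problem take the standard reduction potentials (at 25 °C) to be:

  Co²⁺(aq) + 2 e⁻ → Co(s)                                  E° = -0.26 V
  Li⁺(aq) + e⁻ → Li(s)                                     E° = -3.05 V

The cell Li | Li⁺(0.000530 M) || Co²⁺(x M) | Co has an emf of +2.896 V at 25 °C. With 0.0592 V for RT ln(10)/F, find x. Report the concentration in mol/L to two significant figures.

0.0011 M

Co²⁺/Co is the cathode, Li⁺/Li the anode: E°cell = +2.79 V, n = 2.
Overall reaction: Co²⁺(aq) + 2 Li(s) → Co(s) + 2 Li⁺(aq); Q = [Li⁺]^2/[Co²⁺]^1.
From E = E° − (0.0592/n) log Q: log Q = (E° − E)·n/0.0592 = (+2.79 − (+2.896))·2/0.0592 = -3.5811.
So 1·log[Co²⁺] = 2·log(0.00053) − log Q = -6.5514 − (-3.5811) = -2.9703; [Co²⁺] = 10^(-2.9703) ≈ 0.0011 M.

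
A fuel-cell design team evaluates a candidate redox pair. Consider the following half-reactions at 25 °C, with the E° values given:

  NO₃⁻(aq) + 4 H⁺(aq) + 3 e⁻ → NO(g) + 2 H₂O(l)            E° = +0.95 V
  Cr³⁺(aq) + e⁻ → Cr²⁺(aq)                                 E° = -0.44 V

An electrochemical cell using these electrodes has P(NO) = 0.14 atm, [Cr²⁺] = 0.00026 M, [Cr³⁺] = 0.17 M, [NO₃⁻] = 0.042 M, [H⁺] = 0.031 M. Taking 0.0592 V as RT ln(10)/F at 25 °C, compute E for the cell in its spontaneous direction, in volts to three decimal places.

NO₃⁻/NO is the cathode (higher E°), Cr³⁺/Cr²⁺ the anode: E°cell = +0.95 − (-0.44) = +1.39 V, n = 3.
Overall: NO₃⁻(aq) + 4 H⁺(aq) + 3 Cr²⁺(aq) → NO(g) + 2 H₂O(l) + 3 Cr³⁺(aq)
Q = P(NO)·[Cr³⁺]^3 / ([NO₃⁻]·[H⁺]^4·[Cr²⁺]^3); log Q = 15.004.
E = E° − (0.0592/n) log Q = +1.39 − (0.0592/3)(15.004) = +1.094 V.

+1.094 V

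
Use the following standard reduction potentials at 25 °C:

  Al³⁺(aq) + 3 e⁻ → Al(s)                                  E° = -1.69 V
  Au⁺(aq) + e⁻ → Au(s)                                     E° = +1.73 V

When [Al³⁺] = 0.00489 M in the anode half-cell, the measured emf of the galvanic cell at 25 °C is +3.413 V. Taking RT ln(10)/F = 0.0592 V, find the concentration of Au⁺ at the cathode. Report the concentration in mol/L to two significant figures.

Au⁺/Au is the cathode, Al³⁺/Al the anode: E°cell = +3.42 V, n = 3.
Overall reaction: 3 Au⁺(aq) + Al(s) → 3 Au(s) + Al³⁺(aq); Q = [Al³⁺]^1/[Au⁺]^3.
From E = E° − (0.0592/n) log Q: log Q = (E° − E)·n/0.0592 = (+3.42 − (+3.413))·3/0.0592 = 0.3547.
So 3·log[Au⁺] = 1·log(0.00489) − log Q = -2.3107 − (0.3547) = -2.6654; log[Au⁺] = -2.6654 / 3 = -0.8885; [Au⁺] = 10^(-0.8885) ≈ 0.13 M.

0.13 M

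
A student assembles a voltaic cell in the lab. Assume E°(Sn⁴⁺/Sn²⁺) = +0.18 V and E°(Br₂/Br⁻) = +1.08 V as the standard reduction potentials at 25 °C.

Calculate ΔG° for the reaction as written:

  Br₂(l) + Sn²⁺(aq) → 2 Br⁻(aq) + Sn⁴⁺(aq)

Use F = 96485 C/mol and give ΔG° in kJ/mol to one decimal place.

-173.7 kJ/mol

As written, Br₂/Br⁻ is reduced (cathode) and Sn⁴⁺/Sn²⁺ is oxidised (anode), so E°cell = (+1.08) − (+0.18) = +0.90 V.
Balancing electrons gives n = 2.
ΔG° = −nFE° = −(2)(96485)(+0.90) = -173,673 J = -173.7 kJ/mol.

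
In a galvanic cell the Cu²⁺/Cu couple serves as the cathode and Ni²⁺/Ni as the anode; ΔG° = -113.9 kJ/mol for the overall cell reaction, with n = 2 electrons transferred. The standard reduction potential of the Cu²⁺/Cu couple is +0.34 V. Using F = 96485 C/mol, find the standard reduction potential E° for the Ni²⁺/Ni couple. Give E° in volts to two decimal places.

-0.25 V

E°cell = −ΔG°/(nF) = −(-113.9×10³)/((2)(96485)) = +0.590 V.
Since Cu²⁺/Cu is the cathode and Ni²⁺/Ni the anode, E°cell = E°(Cu²⁺/Cu) − E°(Ni²⁺/Ni).
So E°(Ni²⁺/Ni) = E°(Cu²⁺/Cu) − E°cell = (+0.34) − (+0.590) = -0.25 V.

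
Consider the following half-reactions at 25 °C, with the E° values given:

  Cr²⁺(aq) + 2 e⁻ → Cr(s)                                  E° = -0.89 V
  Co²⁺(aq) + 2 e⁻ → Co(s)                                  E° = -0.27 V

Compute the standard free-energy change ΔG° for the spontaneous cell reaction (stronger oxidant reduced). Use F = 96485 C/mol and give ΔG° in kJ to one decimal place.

Co²⁺/Co (E° = -0.27 V) is the cathode; Cr²⁺/Cr (E° = -0.89 V) is the anode, so E°cell = +0.62 V.
Balancing electrons gives n = 2 (lcm of 2 and 2).
ΔG° = −nFE° = −(2)(96485)(+0.62) = -119,641 J = -119.6 kJ.

-119.6 kJ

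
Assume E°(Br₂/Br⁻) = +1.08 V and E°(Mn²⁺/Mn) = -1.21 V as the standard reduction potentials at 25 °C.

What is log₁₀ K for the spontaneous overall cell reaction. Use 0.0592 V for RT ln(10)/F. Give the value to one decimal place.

77.4

Cathode: Br₂/Br⁻; anode: Mn²⁺/Mn. E°cell = +2.29 V, n = 2.
log K = nE°cell / 0.0592 = (2)(+2.29) / 0.0592 = 77.4.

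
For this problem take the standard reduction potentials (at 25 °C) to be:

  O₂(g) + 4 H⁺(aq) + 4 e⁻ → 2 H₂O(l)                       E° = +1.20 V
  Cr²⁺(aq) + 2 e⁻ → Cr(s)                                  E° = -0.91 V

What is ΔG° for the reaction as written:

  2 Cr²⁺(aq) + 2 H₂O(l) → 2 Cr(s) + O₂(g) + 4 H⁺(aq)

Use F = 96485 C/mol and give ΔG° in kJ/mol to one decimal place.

As written, Cr²⁺/Cr is reduced (cathode) and O₂/H₂O is oxidised (anode), so E°cell = (-0.91) − (+1.20) = -2.11 V.
Balancing electrons gives n = 4.
ΔG° = −nFE° = −(4)(96485)(-2.11) = 814,333 J = +814.3 kJ/mol.

+814.3 kJ/mol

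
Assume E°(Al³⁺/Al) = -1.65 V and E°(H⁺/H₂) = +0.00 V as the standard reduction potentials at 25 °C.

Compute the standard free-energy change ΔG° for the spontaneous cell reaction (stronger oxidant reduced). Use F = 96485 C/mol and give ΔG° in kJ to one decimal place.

H⁺/H₂ (E° = +0.00 V) is the cathode; Al³⁺/Al (E° = -1.65 V) is the anode, so E°cell = +1.65 V.
Balancing electrons gives n = 6 (lcm of 2 and 3).
ΔG° = −nFE° = −(6)(96485)(+1.65) = -955,202 J = -955.2 kJ.

-955.2 kJ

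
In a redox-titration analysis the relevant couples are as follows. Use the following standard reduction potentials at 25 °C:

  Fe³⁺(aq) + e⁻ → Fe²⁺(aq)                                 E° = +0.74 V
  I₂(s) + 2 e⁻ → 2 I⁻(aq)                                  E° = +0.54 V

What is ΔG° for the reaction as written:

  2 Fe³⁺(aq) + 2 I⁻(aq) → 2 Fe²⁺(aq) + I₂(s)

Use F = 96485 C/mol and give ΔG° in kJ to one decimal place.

-38.6 kJ

As written, Fe³⁺/Fe²⁺ is reduced (cathode) and I₂/I⁻ is oxidised (anode), so E°cell = (+0.74) − (+0.54) = +0.20 V.
Balancing electrons gives n = 2.
ΔG° = −nFE° = −(2)(96485)(+0.20) = -38,594 J = -38.6 kJ.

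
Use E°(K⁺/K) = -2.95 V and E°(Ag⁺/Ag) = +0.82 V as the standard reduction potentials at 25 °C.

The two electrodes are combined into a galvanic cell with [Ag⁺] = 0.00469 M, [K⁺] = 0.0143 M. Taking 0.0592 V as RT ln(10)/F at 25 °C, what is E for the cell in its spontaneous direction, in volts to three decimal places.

Ag⁺/Ag is the cathode (higher E°), K⁺/K the anode: E°cell = +0.82 − (-2.95) = +3.77 V, n = 1.
Overall: Ag⁺(aq) + K(s) → Ag(s) + K⁺(aq)
Q = [K⁺] / ([Ag⁺]); log Q = 0.484.
E = E° − (0.0592/n) log Q = +3.77 − (0.0592/1)(0.484) = +3.741 V.

+3.741 V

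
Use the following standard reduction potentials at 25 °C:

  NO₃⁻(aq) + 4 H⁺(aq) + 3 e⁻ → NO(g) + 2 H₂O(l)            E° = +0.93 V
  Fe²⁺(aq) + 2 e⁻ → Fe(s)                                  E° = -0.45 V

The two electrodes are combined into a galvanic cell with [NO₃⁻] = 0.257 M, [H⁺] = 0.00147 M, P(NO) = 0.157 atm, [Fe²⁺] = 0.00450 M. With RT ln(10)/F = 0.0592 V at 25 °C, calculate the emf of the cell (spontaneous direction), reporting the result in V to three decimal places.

+1.230 V

NO₃⁻/NO is the cathode (higher E°), Fe²⁺/Fe the anode: E°cell = +0.93 − (-0.45) = +1.38 V, n = 6.
Overall: 2 NO₃⁻(aq) + 8 H⁺(aq) + 3 Fe(s) → 2 NO(g) + 4 H₂O(l) + 3 Fe²⁺(aq)
Q = P(NO)^2·[Fe²⁺]^3 / ([NO₃⁻]^2·[H⁺]^8); log Q = 15.193.
E = E° − (0.0592/n) log Q = +1.38 − (0.0592/6)(15.193) = +1.230 V.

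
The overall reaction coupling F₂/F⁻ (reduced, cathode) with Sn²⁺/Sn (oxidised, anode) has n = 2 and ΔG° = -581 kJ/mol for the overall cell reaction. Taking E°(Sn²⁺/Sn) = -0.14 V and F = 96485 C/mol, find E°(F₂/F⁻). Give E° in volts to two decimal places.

E°cell = −ΔG°/(nF) = −(-581×10³)/((2)(96485)) = +3.011 V.
Since F₂/F⁻ is the cathode and Sn²⁺/Sn the anode, E°cell = E°(F₂/F⁻) − E°(Sn²⁺/Sn).
So E°(F₂/F⁻) = E°cell + E°(Sn²⁺/Sn) = +3.011 + (-0.14) = +2.87 V.

+2.87 V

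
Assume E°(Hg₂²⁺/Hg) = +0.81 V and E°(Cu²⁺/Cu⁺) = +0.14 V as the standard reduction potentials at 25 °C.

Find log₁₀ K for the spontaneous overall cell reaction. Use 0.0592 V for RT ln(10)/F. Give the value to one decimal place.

Cathode: Hg₂²⁺/Hg; anode: Cu²⁺/Cu⁺. E°cell = +0.67 V, n = 2.
log K = nE°cell / 0.0592 = (2)(+0.67) / 0.0592 = 22.6.

22.6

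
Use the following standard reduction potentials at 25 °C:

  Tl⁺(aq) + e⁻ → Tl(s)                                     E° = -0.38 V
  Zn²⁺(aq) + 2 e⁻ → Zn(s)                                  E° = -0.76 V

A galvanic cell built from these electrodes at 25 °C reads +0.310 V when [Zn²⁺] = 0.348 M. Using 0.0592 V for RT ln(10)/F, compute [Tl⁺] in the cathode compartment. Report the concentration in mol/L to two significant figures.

Tl⁺/Tl is the cathode, Zn²⁺/Zn the anode: E°cell = +0.38 V, n = 2.
Overall reaction: 2 Tl⁺(aq) + Zn(s) → 2 Tl(s) + Zn²⁺(aq); Q = [Zn²⁺]^1/[Tl⁺]^2.
From E = E° − (0.0592/n) log Q: log Q = (E° − E)·n/0.0592 = (+0.38 − (+0.310))·2/0.0592 = 2.3649.
So 2·log[Tl⁺] = 1·log(0.348) − log Q = -0.4584 − (2.3649) = -2.8233; log[Tl⁺] = -2.8233 / 2 = -1.4117; [Tl⁺] = 10^(-1.4117) ≈ 0.039 M.

0.039 M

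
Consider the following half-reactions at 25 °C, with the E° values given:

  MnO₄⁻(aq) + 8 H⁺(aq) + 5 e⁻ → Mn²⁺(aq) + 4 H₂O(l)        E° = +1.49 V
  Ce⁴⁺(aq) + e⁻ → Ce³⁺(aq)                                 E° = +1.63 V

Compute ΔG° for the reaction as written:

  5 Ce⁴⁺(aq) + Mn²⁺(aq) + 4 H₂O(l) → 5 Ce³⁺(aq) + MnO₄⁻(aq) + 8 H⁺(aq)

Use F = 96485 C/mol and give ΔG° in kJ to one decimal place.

As written, Ce⁴⁺/Ce³⁺ is reduced (cathode) and MnO₄⁻/Mn²⁺ is oxidised (anode), so E°cell = (+1.63) − (+1.49) = +0.14 V.
Balancing electrons gives n = 5.
ΔG° = −nFE° = −(5)(96485)(+0.14) = -67,540 J = -67.5 kJ.

-67.5 kJ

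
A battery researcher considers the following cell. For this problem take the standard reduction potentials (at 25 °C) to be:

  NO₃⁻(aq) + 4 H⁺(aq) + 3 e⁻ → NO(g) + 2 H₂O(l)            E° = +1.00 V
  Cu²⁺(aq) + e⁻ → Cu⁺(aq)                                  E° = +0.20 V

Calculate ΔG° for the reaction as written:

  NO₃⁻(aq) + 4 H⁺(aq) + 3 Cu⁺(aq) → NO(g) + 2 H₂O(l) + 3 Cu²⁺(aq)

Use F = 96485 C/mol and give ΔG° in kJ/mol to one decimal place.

-231.6 kJ/mol

As written, NO₃⁻/NO is reduced (cathode) and Cu²⁺/Cu⁺ is oxidised (anode), so E°cell = (+1.00) − (+0.20) = +0.80 V.
Balancing electrons gives n = 3.
ΔG° = −nFE° = −(3)(96485)(+0.80) = -231,564 J = -231.6 kJ/mol.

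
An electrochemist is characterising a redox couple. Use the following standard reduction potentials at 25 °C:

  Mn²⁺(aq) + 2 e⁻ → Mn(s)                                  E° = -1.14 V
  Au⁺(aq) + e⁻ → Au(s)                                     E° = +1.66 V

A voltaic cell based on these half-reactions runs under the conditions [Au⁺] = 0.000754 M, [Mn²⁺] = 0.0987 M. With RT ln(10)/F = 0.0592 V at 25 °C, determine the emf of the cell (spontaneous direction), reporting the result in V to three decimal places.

Au⁺/Au is the cathode (higher E°), Mn²⁺/Mn the anode: E°cell = +1.66 − (-1.14) = +2.80 V, n = 2.
Overall: 2 Au⁺(aq) + Mn(s) → 2 Au(s) + Mn²⁺(aq)
Q = [Mn²⁺] / ([Au⁺]^2); log Q = 5.240.
E = E° − (0.0592/n) log Q = +2.80 − (0.0592/2)(5.240) = +2.645 V.

+2.645 V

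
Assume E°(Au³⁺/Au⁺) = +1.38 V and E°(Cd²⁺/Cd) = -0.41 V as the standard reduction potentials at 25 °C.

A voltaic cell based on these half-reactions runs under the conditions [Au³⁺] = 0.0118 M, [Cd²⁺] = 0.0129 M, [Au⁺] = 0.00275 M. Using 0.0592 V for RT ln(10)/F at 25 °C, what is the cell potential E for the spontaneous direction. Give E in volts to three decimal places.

+1.865 V

Au³⁺/Au⁺ is the cathode (higher E°), Cd²⁺/Cd the anode: E°cell = +1.38 − (-0.41) = +1.79 V, n = 2.
Overall: Au³⁺(aq) + Cd(s) → Au⁺(aq) + Cd²⁺(aq)
Q = [Au⁺]·[Cd²⁺] / ([Au³⁺]); log Q = -2.522.
E = E° − (0.0592/n) log Q = +1.79 − (0.0592/2)(-2.522) = +1.865 V.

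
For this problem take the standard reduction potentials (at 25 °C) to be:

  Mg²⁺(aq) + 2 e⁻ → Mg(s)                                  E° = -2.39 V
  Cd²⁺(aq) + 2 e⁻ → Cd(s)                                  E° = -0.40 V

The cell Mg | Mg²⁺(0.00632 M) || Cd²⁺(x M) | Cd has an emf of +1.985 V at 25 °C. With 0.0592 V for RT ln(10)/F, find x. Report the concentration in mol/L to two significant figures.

Cd²⁺/Cd is the cathode, Mg²⁺/Mg the anode: E°cell = +1.99 V, n = 2.
Overall reaction: Cd²⁺(aq) + Mg(s) → Cd(s) + Mg²⁺(aq); Q = [Mg²⁺]^1/[Cd²⁺]^1.
From E = E° − (0.0592/n) log Q: log Q = (E° − E)·n/0.0592 = (+1.99 − (+1.985))·2/0.0592 = 0.1689.
So 1·log[Cd²⁺] = 1·log(0.00632) − log Q = -2.1993 − (0.1689) = -2.3682; [Cd²⁺] = 10^(-2.3682) ≈ 0.0043 M.

0.0043 M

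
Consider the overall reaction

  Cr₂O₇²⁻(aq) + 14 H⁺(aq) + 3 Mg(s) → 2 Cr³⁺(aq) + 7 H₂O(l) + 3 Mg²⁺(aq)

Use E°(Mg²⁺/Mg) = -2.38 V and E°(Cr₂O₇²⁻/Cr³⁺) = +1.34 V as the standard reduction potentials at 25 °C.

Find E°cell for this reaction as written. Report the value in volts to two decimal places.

+3.72 V

The Cr₂O₇²⁻/Cr³⁺ couple has the higher reduction potential, so it is the cathode; Mg²⁺/Mg is oxidised at the anode.
E°cell = E°(cathode) − E°(anode) = (+1.34) − (-2.38) = +3.72 V.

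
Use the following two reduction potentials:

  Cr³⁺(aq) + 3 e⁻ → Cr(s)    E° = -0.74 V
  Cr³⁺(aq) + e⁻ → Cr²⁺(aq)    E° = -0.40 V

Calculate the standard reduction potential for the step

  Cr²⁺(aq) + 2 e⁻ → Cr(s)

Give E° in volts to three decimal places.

Sequential free energies add, so n₃E°₃ = n₁E°₁ + n₂E°₂.
With n₃ = 3, and the known step contributing 1×(-0.40) V, the unknown satisfies 2·E° = 3×(-0.74) − 1×(-0.40) = -1.820.
E° = -1.820 / 2 = -0.910 V.

-0.910 V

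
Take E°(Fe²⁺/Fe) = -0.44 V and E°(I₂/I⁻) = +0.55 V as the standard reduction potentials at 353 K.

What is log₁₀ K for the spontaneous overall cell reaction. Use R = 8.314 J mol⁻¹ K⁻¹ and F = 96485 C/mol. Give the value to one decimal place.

Cathode: I₂/I⁻; anode: Fe²⁺/Fe. E°cell = (+0.55) − (-0.44) = +0.99 V, with n = 2.
ΔG° = −nFE° = −RT ln K, so ln K = nFE°/(RT) = (2)(96485)(+0.99) / ((8.314)(353)) = 65.094.
log₁₀ K = 65.094 / ln 10 = 28.3.

28.3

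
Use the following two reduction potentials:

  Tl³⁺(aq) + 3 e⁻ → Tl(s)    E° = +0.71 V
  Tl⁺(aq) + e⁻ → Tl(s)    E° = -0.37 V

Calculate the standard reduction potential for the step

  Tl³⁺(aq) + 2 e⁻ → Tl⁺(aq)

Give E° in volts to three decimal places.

+1.250 V

Sequential free energies add, so n₃E°₃ = n₁E°₁ + n₂E°₂.
With n₃ = 3, and the known step contributing 1×(-0.37) V, the unknown satisfies 2·E° = 3×(+0.71) − 1×(-0.37) = +2.500.
E° = +2.500 / 2 = +1.250 V.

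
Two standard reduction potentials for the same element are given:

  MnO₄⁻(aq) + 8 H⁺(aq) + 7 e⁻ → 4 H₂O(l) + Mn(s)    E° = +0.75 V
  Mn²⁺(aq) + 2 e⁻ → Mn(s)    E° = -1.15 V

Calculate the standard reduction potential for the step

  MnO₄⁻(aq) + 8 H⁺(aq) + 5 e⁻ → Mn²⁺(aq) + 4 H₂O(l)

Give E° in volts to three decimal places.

Sequential free energies add, so n₃E°₃ = n₁E°₁ + n₂E°₂.
With n₃ = 7, and the known step contributing 2×(-1.15) V, the unknown satisfies 5·E° = 7×(+0.75) − 2×(-1.15) = +7.550.
E° = +7.550 / 5 = +1.510 V.

+1.510 V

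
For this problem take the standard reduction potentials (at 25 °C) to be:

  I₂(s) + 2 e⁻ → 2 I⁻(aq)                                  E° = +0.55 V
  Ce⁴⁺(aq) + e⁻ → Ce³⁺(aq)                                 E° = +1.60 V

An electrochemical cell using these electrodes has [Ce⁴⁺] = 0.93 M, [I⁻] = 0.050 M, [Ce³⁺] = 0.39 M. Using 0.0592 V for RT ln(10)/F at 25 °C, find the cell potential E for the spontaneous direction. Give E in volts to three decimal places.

Ce⁴⁺/Ce³⁺ is the cathode (higher E°), I₂/I⁻ the anode: E°cell = +1.60 − (+0.55) = +1.05 V, n = 2.
Overall: 2 Ce⁴⁺(aq) + 2 I⁻(aq) → 2 Ce³⁺(aq) + I₂(s)
Q = [Ce³⁺]^2 / ([Ce⁴⁺]^2·[I⁻]^2); log Q = 1.847.
E = E° − (0.0592/n) log Q = +1.05 − (0.0592/2)(1.847) = +0.995 V.

+0.995 V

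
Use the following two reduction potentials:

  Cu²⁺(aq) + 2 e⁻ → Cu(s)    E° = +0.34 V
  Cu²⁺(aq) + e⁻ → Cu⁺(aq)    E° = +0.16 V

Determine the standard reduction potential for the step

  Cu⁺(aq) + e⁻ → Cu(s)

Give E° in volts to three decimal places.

Sequential free energies add, so n₃E°₃ = n₁E°₁ + n₂E°₂.
With n₃ = 2, and the known step contributing 1×(+0.16) V, the unknown satisfies 1·E° = 2×(+0.34) − 1×(+0.16) = +0.520.
E° = +0.520 / 1 = +0.520 V.

+0.520 V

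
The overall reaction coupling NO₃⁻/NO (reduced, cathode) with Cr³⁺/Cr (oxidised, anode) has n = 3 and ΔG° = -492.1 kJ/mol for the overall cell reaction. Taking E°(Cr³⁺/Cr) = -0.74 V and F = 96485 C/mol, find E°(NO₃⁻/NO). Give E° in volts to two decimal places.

+0.96 V

E°cell = −ΔG°/(nF) = −(-492.1×10³)/((3)(96485)) = +1.700 V.
Since NO₃⁻/NO is the cathode and Cr³⁺/Cr the anode, E°cell = E°(NO₃⁻/NO) − E°(Cr³⁺/Cr).
So E°(NO₃⁻/NO) = E°cell + E°(Cr³⁺/Cr) = +1.700 + (-0.74) = +0.96 V.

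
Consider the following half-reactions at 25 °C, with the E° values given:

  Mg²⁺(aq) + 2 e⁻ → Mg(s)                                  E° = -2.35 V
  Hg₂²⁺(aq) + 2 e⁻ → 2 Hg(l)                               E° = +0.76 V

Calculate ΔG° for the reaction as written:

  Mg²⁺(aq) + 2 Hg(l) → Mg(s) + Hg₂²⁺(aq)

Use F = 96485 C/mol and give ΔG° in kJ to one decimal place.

As written, Mg²⁺/Mg is reduced (cathode) and Hg₂²⁺/Hg is oxidised (anode), so E°cell = (-2.35) − (+0.76) = -3.11 V.
Balancing electrons gives n = 2.
ΔG° = −nFE° = −(2)(96485)(-3.11) = 600,137 J = +600.1 kJ.

+600.1 kJ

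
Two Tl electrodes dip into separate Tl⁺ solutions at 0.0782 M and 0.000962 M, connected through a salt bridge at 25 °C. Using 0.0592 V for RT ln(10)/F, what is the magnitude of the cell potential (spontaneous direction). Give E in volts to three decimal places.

For a concentration cell E°cell = 0. The 0.0782 M side is the cathode (reduction is favoured where [Tl⁺] is higher).
With n = 1, E = −(0.0592/1) log([Tl⁺]ₐₙ/[Tl⁺]꜀ₐₜ) = −(0.0592/1) log(0.000962/0.0782) = −(0.0592/1)(-1.910) = +0.113 V.

+0.113 V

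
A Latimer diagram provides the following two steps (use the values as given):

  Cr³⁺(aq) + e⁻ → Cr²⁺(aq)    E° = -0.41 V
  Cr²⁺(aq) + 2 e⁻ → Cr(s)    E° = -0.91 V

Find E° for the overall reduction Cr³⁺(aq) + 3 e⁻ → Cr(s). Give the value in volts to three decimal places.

-0.743 V

Adding the free-energy changes (−nFE°) of the two steps gives −n₃FE°₃ = −n₁FE°₁ − n₂FE°₂.
E°₃ = (1×-0.41 + 2×-0.91) / 3 = (-2.230) / 3 = -0.743 V.
Simply averaging or adding the two E° values would be wrong; the electron-weighted sum is required.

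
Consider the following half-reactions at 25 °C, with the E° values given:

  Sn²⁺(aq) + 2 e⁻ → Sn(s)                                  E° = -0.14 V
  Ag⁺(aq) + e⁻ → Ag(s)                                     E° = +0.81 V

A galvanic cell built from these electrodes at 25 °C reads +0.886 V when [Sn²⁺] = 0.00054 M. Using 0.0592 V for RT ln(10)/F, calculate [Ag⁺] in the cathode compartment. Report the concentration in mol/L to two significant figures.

Ag⁺/Ag is the cathode, Sn²⁺/Sn the anode: E°cell = +0.95 V, n = 2.
Overall reaction: 2 Ag⁺(aq) + Sn(s) → 2 Ag(s) + Sn²⁺(aq); Q = [Sn²⁺]^1/[Ag⁺]^2.
From E = E° − (0.0592/n) log Q: log Q = (E° − E)·n/0.0592 = (+0.95 − (+0.886))·2/0.0592 = 2.1622.
So 2·log[Ag⁺] = 1·log(0.00054) − log Q = -3.2676 − (2.1622) = -5.4298; log[Ag⁺] = -5.4298 / 2 = -2.7149; [Ag⁺] = 10^(-2.7149) ≈ 0.0019 M.

0.0019 M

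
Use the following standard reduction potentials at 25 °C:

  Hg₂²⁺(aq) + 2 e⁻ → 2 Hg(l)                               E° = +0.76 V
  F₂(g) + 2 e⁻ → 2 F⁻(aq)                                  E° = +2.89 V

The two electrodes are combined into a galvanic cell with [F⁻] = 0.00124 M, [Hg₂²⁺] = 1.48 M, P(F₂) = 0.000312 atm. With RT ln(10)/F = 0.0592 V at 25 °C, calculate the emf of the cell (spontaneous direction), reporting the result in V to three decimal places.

F₂/F⁻ is the cathode (higher E°), Hg₂²⁺/Hg the anode: E°cell = +2.89 − (+0.76) = +2.13 V, n = 2.
Overall: F₂(g) + 2 Hg(l) → 2 F⁻(aq) + Hg₂²⁺(aq)
Q = [F⁻]^2·[Hg₂²⁺] / (P(F₂)); log Q = -2.137.
E = E° − (0.0592/n) log Q = +2.13 − (0.0592/2)(-2.137) = +2.193 V.

+2.193 V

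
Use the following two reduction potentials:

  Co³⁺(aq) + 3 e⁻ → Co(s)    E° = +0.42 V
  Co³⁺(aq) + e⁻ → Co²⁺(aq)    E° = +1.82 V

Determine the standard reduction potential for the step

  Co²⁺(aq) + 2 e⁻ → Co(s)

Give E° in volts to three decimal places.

-0.280 V

Sequential free energies add, so n₃E°₃ = n₁E°₁ + n₂E°₂.
With n₃ = 3, and the known step contributing 1×(+1.82) V, the unknown satisfies 2·E° = 3×(+0.42) − 1×(+1.82) = -0.560.
E° = -0.560 / 2 = -0.280 V.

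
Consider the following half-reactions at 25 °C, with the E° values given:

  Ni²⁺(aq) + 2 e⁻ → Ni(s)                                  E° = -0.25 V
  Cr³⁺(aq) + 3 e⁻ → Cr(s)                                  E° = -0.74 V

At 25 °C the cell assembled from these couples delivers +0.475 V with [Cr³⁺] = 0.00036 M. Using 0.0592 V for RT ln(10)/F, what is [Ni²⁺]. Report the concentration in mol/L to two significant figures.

Ni²⁺/Ni is the cathode, Cr³⁺/Cr the anode: E°cell = +0.49 V, n = 6.
Overall reaction: 3 Ni²⁺(aq) + 2 Cr(s) → 3 Ni(s) + 2 Cr³⁺(aq); Q = [Cr³⁺]^2/[Ni²⁺]^3.
From E = E° − (0.0592/n) log Q: log Q = (E° − E)·n/0.0592 = (+0.49 − (+0.475))·6/0.0592 = 1.5203.
So 3·log[Ni²⁺] = 2·log(0.00036) − log Q = -6.8874 − (1.5203) = -8.4077; log[Ni²⁺] = -8.4077 / 3 = -2.8026; [Ni²⁺] = 10^(-2.8026) ≈ 0.0016 M.

0.0016 M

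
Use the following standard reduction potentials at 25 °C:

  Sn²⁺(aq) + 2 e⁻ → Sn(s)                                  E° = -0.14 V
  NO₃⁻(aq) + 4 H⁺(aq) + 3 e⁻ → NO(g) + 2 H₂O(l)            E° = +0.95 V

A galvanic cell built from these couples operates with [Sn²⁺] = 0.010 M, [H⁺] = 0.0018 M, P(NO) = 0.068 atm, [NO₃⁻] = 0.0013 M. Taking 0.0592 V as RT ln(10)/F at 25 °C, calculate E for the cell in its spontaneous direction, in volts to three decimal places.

+0.899 V

NO₃⁻/NO is the cathode (higher E°), Sn²⁺/Sn the anode: E°cell = +0.95 − (-0.14) = +1.09 V, n = 6.
Overall: 2 NO₃⁻(aq) + 8 H⁺(aq) + 3 Sn(s) → 2 NO(g) + 4 H₂O(l) + 3 Sn²⁺(aq)
Q = P(NO)^2·[Sn²⁺]^3 / ([NO₃⁻]^2·[H⁺]^8); log Q = 19.395.
E = E° − (0.0592/n) log Q = +1.09 − (0.0592/6)(19.395) = +0.899 V.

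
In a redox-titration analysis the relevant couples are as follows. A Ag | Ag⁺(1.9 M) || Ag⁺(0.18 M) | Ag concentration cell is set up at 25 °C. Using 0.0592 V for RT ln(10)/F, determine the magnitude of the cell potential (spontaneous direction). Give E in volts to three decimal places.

For a concentration cell E°cell = 0. The 1.9 M side is the cathode (reduction is favoured where [Ag⁺] is higher).
With n = 1, E = −(0.0592/1) log([Ag⁺]ₐₙ/[Ag⁺]꜀ₐₜ) = −(0.0592/1) log(0.18/1.9) = −(0.0592/1)(-1.023) = +0.061 V.

+0.061 V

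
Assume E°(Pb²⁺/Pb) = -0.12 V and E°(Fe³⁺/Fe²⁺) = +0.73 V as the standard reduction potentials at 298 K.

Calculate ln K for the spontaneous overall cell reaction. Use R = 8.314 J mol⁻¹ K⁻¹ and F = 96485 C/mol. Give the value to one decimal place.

Cathode: Fe³⁺/Fe²⁺; anode: Pb²⁺/Pb. E°cell = (+0.73) − (-0.12) = +0.85 V, with n = 2.
ΔG° = −nFE° = −RT ln K, so ln K = nFE°/(RT) = (2)(96485)(+0.85) / ((8.314)(298)) = 66.204.

66.2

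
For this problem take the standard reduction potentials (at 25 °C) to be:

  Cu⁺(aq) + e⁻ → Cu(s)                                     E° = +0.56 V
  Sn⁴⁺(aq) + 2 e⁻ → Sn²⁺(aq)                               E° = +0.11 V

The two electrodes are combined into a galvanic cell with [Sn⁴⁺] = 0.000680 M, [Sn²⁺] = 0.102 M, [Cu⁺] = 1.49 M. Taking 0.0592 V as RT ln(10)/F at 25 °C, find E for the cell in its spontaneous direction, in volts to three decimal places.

+0.525 V

Cu⁺/Cu is the cathode (higher E°), Sn⁴⁺/Sn²⁺ the anode: E°cell = +0.56 − (+0.11) = +0.45 V, n = 2.
Overall: 2 Cu⁺(aq) + Sn²⁺(aq) → 2 Cu(s) + Sn⁴⁺(aq)
Q = [Sn⁴⁺] / ([Cu⁺]^2·[Sn²⁺]); log Q = -2.522.
E = E° − (0.0592/n) log Q = +0.45 − (0.0592/2)(-2.522) = +0.525 V.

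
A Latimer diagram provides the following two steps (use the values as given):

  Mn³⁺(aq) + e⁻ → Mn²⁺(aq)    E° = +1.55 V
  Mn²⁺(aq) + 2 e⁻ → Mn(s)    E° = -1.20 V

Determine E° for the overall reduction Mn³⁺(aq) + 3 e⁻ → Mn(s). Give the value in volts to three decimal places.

Since ΔG° = −nFE° is additive over sequential reductions, n₃E°₃ = n₁E°₁ + n₂E°₂.
E°₃ = (1×+1.55 + 2×-1.20) / 3 = (-0.850) / 3 = -0.283 V.

-0.283 V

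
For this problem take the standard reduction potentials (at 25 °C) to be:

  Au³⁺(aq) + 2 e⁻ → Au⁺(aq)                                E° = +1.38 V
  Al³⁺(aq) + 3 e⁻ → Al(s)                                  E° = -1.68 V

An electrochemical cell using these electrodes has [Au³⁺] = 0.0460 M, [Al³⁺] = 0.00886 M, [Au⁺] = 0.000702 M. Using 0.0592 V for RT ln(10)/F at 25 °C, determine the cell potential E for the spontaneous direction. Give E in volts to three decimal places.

+3.154 V

Au³⁺/Au⁺ is the cathode (higher E°), Al³⁺/Al the anode: E°cell = +1.38 − (-1.68) = +3.06 V, n = 6.
Overall: 3 Au³⁺(aq) + 2 Al(s) → 3 Au⁺(aq) + 2 Al³⁺(aq)
Q = [Au⁺]^3·[Al³⁺]^2 / ([Au³⁺]^3); log Q = -9.554.
E = E° − (0.0592/n) log Q = +3.06 − (0.0592/6)(-9.554) = +3.154 V.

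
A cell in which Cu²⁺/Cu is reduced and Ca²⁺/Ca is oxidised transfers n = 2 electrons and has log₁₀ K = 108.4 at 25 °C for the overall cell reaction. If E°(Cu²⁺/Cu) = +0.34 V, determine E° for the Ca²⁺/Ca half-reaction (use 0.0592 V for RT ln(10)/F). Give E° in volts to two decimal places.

-2.87 V

E°cell = (0.0592/n)·log K = (0.0592/2)(108.4) = +3.209 V.
Since Cu²⁺/Cu is the cathode and Ca²⁺/Ca the anode, E°cell = E°(Cu²⁺/Cu) − E°(Ca²⁺/Ca).
So E°(Ca²⁺/Ca) = E°(Cu²⁺/Cu) − E°cell = (+0.34) − (+3.209) = -2.87 V.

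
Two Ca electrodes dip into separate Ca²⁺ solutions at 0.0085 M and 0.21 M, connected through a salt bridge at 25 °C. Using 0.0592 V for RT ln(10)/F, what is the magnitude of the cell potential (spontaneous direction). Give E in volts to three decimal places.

+0.041 V

For a concentration cell E°cell = 0. The 0.21 M side is the cathode (reduction is favoured where [Ca²⁺] is higher).
With n = 2, E = −(0.0592/2) log([Ca²⁺]ₐₙ/[Ca²⁺]꜀ₐₜ) = −(0.0592/2) log(0.0085/0.21) = −(0.0592/2)(-1.393) = +0.041 V.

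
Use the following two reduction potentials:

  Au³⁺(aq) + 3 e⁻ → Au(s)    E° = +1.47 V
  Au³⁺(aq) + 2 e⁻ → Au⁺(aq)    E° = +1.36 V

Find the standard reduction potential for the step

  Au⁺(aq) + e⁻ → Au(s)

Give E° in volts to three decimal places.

+1.690 V

Sequential free energies add, so n₃E°₃ = n₁E°₁ + n₂E°₂.
With n₃ = 3, and the known step contributing 2×(+1.36) V, the unknown satisfies 1·E° = 3×(+1.47) − 2×(+1.36) = +1.690.
E° = +1.690 / 1 = +1.690 V.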